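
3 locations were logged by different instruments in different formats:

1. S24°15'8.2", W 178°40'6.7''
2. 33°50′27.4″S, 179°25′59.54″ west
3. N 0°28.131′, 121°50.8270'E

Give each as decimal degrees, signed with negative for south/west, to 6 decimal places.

1. -24.252278, -178.668528
2. -33.840944, -179.433206
3. 0.468850, 121.847117

Point 1:
  φ: 24° + 15/60 + 8.2/3600 = 24 + 0.250000 + 0.002278 = 24.2522778
  hemisphere S, so the sign is −
  λ: 40′ + 6.7″ = 40.11167′; 178 + 40.11167/60 = 178.6685278
  W ⇒ negate
Point 2:
  Lat: 33 + 50/60 + 27.4/3600 = 33.8409444
  hemisphere S, so the sign is −
  λ: 25′ + 59.54″ = 25.99233′; 179 + 25.99233/60 = 179.4332056
  hemisphere W, so the sign is −
Point 3:
  Latitude: 0 + 28.131/60 = 0.4688500
  N ⇒ keep positive
  Lon: 121 + 50.827/60 = 121.8471167
  E → positive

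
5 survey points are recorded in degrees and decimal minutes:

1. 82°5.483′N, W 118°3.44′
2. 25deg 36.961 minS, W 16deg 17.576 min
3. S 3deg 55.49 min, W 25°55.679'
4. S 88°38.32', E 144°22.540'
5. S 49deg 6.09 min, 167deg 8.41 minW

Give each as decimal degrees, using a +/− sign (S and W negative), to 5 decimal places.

1. 82.09138, -118.05733
2. -25.61602, -16.29293
3. -3.92483, -25.92798
4. -88.63867, 144.37567
5. -49.10150, -167.14017

Point 1:
  Latitude: 82 + 5.483/60 = 82.091383
  N → positive
  λ: 118 + 3.44/60 = 118.057333
  hemisphere W, so the sign is −
Point 2:
  Latitude: 25 + 36.961/60 = 25.616017
  S ⇒ negate
  Longitude: 17.576′ = 0.292933°; total 16.292933
  hemisphere W, so the sign is −
Point 3:
  φ: 55.49′ = 0.924833°; total 3.924833
  hemisphere S, so the sign is −
  λ: 55.679′ = 0.927983°; total 25.927983
  W ⇒ negate
Point 4:
  φ: 88 + 38.32/60 = 88.638667
  S ⇒ negate
  Longitude: 144 + 22.54/60 = 144.375667
  E ⇒ keep positive
Point 5:
  Latitude: 49 + 6.09/60 = 49.101500
  S → negative
  Lon: 8.41′ = 0.140167°; total 167.140167
  hemisphere W, so the sign is −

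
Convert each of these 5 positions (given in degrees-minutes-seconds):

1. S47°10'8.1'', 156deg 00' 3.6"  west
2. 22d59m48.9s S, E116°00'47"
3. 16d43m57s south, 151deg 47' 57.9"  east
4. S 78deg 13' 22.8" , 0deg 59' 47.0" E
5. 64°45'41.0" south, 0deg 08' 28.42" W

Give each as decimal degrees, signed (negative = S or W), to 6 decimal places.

1. -47.168917, -156.001000
2. -22.996917, 116.013056
3. -16.732500, 151.799417
4. -78.223000, 0.996389
5. -64.761389, -0.141228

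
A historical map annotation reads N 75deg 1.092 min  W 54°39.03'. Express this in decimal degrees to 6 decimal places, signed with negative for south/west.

75.018200, -54.650500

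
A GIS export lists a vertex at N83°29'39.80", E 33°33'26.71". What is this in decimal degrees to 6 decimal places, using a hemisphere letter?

φ: 83° + 29/60 + 39.8/3600 = 83 + 0.483333 + 0.011056 = 83.4943889
λ: 33′ + 26.71″ = 33.44517′; 33 + 33.44517/60 = 33.5574194

83.494389° N, 33.557419° E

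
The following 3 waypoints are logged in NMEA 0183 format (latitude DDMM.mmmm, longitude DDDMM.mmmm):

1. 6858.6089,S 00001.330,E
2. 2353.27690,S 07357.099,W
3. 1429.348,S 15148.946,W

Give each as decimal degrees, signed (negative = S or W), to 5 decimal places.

1. -68.97682, 0.02217
2. -23.88795, -73.95165
3. -14.48913, -151.81577

Point 1:
  φ: split at 2 digits → 68° and 58.6089′; 68 + 58.6089/60 = 68.976815
  hemisphere S, so the sign is −
  λ: split at 3 digits → 000° and 1.33′; 0 + 1.33/60 = 0.022167
  E ⇒ keep positive
Point 2:
  Latitude: split at 2 digits → 23° and 53.2769′; 23 + 53.2769/60 = 23.887948
  hemisphere S, so the sign is −
  Longitude: split at 3 digits → 073° and 57.099′; 73 + 57.099/60 = 73.951650
  hemisphere W, so the sign is −
Point 3:
  φ: degrees = first 2 digits = 14, minutes = 29.348; 14 + 29.348/60 = 14.489133
  hemisphere S, so the sign is −
  λ: split at 3 digits → 151° and 48.946′; 151 + 48.946/60 = 151.815767
  hemisphere W, so the sign is −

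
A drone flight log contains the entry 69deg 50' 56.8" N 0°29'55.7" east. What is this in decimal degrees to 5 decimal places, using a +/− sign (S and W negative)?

69.84911, 0.49881

φ: 69 + 50/60 + 56.8/3600 = 69.849111
N → positive
Lon: 0 + 29/60 + 55.7/3600 = 0.498806
E ⇒ keep positive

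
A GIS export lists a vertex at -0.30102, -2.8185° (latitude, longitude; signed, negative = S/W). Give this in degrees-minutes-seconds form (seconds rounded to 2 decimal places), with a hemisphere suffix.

Latitude is negative → S; |value| = 0.301020
Latitude: 0.301020° → 18.06120′; 0.06120 × 60 = 3.6720″
Longitude is negative → W; |value| = 2.818500
Lon: whole degrees 2; 49.11000′ → 49′ and 6.6000″

0°18′3.67″ S, 2°49′6.60″ W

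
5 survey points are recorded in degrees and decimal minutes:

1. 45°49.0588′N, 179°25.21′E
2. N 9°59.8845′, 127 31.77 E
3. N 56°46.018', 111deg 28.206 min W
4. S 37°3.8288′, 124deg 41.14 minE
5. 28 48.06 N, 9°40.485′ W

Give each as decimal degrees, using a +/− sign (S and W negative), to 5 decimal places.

Point 1:
  φ: 45 + 49.0588/60 = 45.817647
  N → positive
  Lon: 179 + 25.21/60 = 179.420167
  E → positive
Point 2:
  φ: 9 + 59.8845/60 = 9.998075
  N ⇒ keep positive
  Longitude: 127 + 31.77/60 = 127.529500
  E ⇒ keep positive
Point 3:
  φ: 46.018′ = 0.766967°; total 56.766967
  N → positive
  λ: 111 + 28.206/60 = 111.470100
  W → negative
Point 4:
  Lat: 3.8288′ = 0.063813°; total 37.063813
  S → negative
  λ: 41.14′ = 0.685667°; total 124.685667
  E → positive
Point 5:
  Lat: 48.06′ = 0.801000°; total 28.801000
  N → positive
  Longitude: 9 + 40.485/60 = 9.674750
  W ⇒ negate

1. 45.81765, 179.42017
2. 9.99808, 127.52950
3. 56.76697, -111.47010
4. -37.06381, 124.68567
5. 28.80100, -9.67475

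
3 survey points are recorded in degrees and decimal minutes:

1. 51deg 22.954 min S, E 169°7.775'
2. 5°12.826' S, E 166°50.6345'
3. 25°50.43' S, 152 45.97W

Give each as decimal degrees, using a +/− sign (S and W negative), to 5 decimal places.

Point 1:
  Lat: 22.954′ = 0.382567°; total 51.382567
  hemisphere S, so the sign is −
  λ: 169 + 7.775/60 = 169.129583
  E → positive
Point 2:
  φ: 5 + 12.826/60 = 5.213767
  hemisphere S, so the sign is −
  Lon: 50.6345′ = 0.843908°; total 166.843908
  E → positive
Point 3:
  φ: 50.43′ = 0.840500°; total 25.840500
  hemisphere S, so the sign is −
  Lon: 152 + 45.97/60 = 152.766167
  hemisphere W, so the sign is −

1. -51.38257, 169.12958
2. -5.21377, 166.84391
3. -25.84050, -152.76617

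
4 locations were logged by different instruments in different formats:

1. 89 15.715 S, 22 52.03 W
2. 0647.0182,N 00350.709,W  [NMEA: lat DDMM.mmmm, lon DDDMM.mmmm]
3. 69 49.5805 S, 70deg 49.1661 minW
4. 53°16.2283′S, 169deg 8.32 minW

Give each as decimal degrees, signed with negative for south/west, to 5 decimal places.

1. -89.26192, -22.86717
2. 6.78364, -3.84515
3. -69.82634, -70.81944
4. -53.27047, -169.13867

Point 1:
  Lat: 89 + 15.715/60 = 89.261917
  hemisphere S, so the sign is −
  Longitude: 22 + 52.03/60 = 22.867167
  hemisphere W, so the sign is −
Point 2:
  Latitude: degrees = first 2 digits = 6, minutes = 47.0182; 6 + 47.0182/60 = 6.783637
  N → positive
  Longitude: split at 3 digits → 003° and 50.709′; 3 + 50.709/60 = 3.845150
  W ⇒ negate
Point 3:
  φ: 49.5805′ = 0.826342°; total 69.826342
  hemisphere S, so the sign is −
  Lon: 70 + 49.1661/60 = 70.819435
  W ⇒ negate
Point 4:
  Latitude: 16.2283′ = 0.270472°; total 53.270472
  S → negative
  Longitude: 169 + 8.32/60 = 169.138667
  W ⇒ negate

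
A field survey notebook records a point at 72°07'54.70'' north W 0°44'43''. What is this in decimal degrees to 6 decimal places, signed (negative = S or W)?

72.131861, -0.745278

Latitude: 72 + 7/60 + 54.7/3600 = 72.1318611
N ⇒ keep positive
Longitude: 0° + 44/60 + 43/3600 = 0 + 0.733333 + 0.011944 = 0.7452778
W ⇒ negate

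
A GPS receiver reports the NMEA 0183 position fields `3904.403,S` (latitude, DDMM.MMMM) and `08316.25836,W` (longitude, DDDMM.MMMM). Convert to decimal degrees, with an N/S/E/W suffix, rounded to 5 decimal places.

Latitude: degrees = first 2 digits = 39, minutes = 4.403; 39 + 4.403/60 = 39.073383
Lon: split at 3 digits → 083° and 16.25836′; 83 + 16.25836/60 = 83.270973

39.07338° S, 83.27097° W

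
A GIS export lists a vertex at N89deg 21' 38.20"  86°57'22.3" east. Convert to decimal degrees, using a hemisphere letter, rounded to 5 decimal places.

φ: 89° + 21/60 + 38.2/3600 = 89 + 0.350000 + 0.010611 = 89.360611
Longitude: 86 + 57/60 + 22.3/3600 = 86.956194

89.36061° N, 86.95619° E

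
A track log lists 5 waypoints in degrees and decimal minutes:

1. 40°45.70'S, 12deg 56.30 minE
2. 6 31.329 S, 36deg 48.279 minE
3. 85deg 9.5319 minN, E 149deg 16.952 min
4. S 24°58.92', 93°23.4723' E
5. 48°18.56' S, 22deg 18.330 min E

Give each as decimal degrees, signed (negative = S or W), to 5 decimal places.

1. -40.76167, 12.93833
2. -6.52215, 36.80465
3. 85.15887, 149.28253
4. -24.98200, 93.39121
5. -48.30933, 22.30550

Point 1:
  φ: 45.7′ = 0.761667°; total 40.761667
  S → negative
  λ: 56.3′ = 0.938333°; total 12.938333
  E ⇒ keep positive
Point 2:
  Lat: 31.329′ = 0.522150°; total 6.522150
  hemisphere S, so the sign is −
  Lon: 48.279′ = 0.804650°; total 36.804650
  E → positive
Point 3:
  Latitude: 9.5319′ = 0.158865°; total 85.158865
  N → positive
  λ: 149 + 16.952/60 = 149.282533
  E ⇒ keep positive
Point 4:
  Latitude: 24 + 58.92/60 = 24.982000
  hemisphere S, so the sign is −
  Longitude: 23.4723′ = 0.391205°; total 93.391205
  E ⇒ keep positive
Point 5:
  Lat: 48 + 18.56/60 = 48.309333
  S → negative
  λ: 22 + 18.33/60 = 22.305500
  E → positive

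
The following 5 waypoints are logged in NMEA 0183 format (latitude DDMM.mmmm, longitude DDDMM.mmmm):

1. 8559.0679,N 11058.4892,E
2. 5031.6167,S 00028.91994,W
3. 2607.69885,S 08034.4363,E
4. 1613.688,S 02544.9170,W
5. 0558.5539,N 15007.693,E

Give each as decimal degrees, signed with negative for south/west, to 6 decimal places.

Point 1:
  φ: degrees = first 2 digits = 85, minutes = 59.0679; 85 + 59.0679/60 = 85.9844650
  N ⇒ keep positive
  Lon: split at 3 digits → 110° and 58.4892′; 110 + 58.4892/60 = 110.9748200
  E → positive
Point 2:
  Latitude: split at 2 digits → 50° and 31.6167′; 50 + 31.6167/60 = 50.5269450
  S → negative
  Longitude: degrees = first 3 digits = 0, minutes = 28.91994; 0 + 28.91994/60 = 0.4819990
  W ⇒ negate
Point 3:
  Latitude: split at 2 digits → 26° and 7.69885′; 26 + 7.69885/60 = 26.1283142
  hemisphere S, so the sign is −
  Lon: degrees = first 3 digits = 80, minutes = 34.4363; 80 + 34.4363/60 = 80.5739383
  E ⇒ keep positive
Point 4:
  Lat: split at 2 digits → 16° and 13.688′; 16 + 13.688/60 = 16.2281333
  S → negative
  λ: split at 3 digits → 025° and 44.917′; 25 + 44.917/60 = 25.7486167
  W ⇒ negate
Point 5:
  Latitude: split at 2 digits → 05° and 58.5539′; 5 + 58.5539/60 = 5.9758983
  N → positive
  Lon: split at 3 digits → 150° and 7.693′; 150 + 7.693/60 = 150.1282167
  E ⇒ keep positive

1. 85.984465, 110.974820
2. -50.526945, -0.481999
3. -26.128314, 80.573938
4. -16.228133, -25.748617
5. 5.975898, 150.128217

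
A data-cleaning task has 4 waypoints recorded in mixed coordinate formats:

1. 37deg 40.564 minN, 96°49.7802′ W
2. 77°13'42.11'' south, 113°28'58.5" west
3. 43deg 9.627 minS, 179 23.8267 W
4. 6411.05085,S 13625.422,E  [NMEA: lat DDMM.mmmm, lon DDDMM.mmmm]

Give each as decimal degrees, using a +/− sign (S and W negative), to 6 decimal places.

1. 37.676067, -96.829670
2. -77.228364, -113.482917
3. -43.160450, -179.397112
4. -64.184181, 136.423700

Point 1:
  φ: 40.564′ = 0.676067°; total 37.6760667
  N ⇒ keep positive
  Lon: 49.7802′ = 0.829670°; total 96.8296700
  W ⇒ negate
Point 2:
  φ: 77 + 13/60 + 42.11/3600 = 77.2283639
  hemisphere S, so the sign is −
  λ: 113° + 28/60 + 58.5/3600 = 113 + 0.466667 + 0.016250 = 113.4829167
  hemisphere W, so the sign is −
Point 3:
  Latitude: 9.627′ = 0.160450°; total 43.1604500
  hemisphere S, so the sign is −
  Lon: 179 + 23.8267/60 = 179.3971117
  W ⇒ negate
Point 4:
  φ: split at 2 digits → 64° and 11.05085′; 64 + 11.05085/60 = 64.1841808
  S ⇒ negate
  Longitude: split at 3 digits → 136° and 25.422′; 136 + 25.422/60 = 136.4237000
  E → positive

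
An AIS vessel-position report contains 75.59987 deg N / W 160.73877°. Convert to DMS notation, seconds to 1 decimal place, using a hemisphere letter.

75°35′59.5″ N, 160°44′19.6″ W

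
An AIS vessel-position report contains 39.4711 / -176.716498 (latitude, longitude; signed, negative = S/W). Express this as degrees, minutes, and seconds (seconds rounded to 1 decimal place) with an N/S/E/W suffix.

φ: 0.471100 × 60 = 28.26600′ → 28′, remainder × 60 = 15.960″
Longitude is negative → W; |value| = 176.716498
Longitude: 0.716498 × 60 = 42.98988′ → 42′, remainder × 60 = 59.393″

39°28′16.0″ N, 176°42′59.4″ W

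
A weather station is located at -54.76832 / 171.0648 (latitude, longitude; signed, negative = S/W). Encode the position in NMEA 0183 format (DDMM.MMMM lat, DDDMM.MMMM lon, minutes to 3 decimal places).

5446.099,S / 17103.888,E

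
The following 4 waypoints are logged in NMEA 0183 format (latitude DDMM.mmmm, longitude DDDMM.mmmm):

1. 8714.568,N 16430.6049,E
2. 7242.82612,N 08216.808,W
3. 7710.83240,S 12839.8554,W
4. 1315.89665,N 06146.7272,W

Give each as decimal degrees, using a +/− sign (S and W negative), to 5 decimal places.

1. 87.24280, 164.51008
2. 72.71377, -82.28013
3. -77.18054, -128.66426
4. 13.26494, -61.77879

Point 1:
  Latitude: degrees = first 2 digits = 87, minutes = 14.568; 87 + 14.568/60 = 87.242800
  N ⇒ keep positive
  Longitude: degrees = first 3 digits = 164, minutes = 30.6049; 164 + 30.6049/60 = 164.510082
  E → positive
Point 2:
  φ: degrees = first 2 digits = 72, minutes = 42.82612; 72 + 42.82612/60 = 72.713769
  N ⇒ keep positive
  Longitude: split at 3 digits → 082° and 16.808′; 82 + 16.808/60 = 82.280133
  W ⇒ negate
Point 3:
  Lat: split at 2 digits → 77° and 10.8324′; 77 + 10.8324/60 = 77.180540
  S ⇒ negate
  Lon: degrees = first 3 digits = 128, minutes = 39.8554; 128 + 39.8554/60 = 128.664257
  W ⇒ negate
Point 4:
  φ: split at 2 digits → 13° and 15.89665′; 13 + 15.89665/60 = 13.264944
  N ⇒ keep positive
  Lon: degrees = first 3 digits = 61, minutes = 46.7272; 61 + 46.7272/60 = 61.778787
  W → negative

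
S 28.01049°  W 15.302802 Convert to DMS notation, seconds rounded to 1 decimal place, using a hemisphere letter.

28°00′37.8″ S, 15°18′10.1″ W

φ: whole degrees 28; 0.62940′ → 0′ and 37.764″
λ: 0.302802° → 18.16812′; 0.16812 × 60 = 10.087″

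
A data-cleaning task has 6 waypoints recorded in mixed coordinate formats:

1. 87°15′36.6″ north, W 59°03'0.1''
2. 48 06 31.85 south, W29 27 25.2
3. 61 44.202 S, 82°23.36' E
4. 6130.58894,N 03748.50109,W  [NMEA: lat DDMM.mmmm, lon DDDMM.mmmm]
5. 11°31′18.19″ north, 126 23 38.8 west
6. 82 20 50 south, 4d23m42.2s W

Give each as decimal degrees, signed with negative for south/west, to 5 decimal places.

1. 87.26017, -59.05003
2. -48.10885, -29.45700
3. -61.73670, 82.38933
4. 61.50982, -37.80835
5. 11.52172, -126.39411
6. -82.34722, -4.39506

Point 1:
  Lat: 87 + 15/60 + 36.6/3600 = 87.260167
  N → positive
  Lon: 59 + 3/60 + 0.1/3600 = 59.050028
  W ⇒ negate
Point 2:
  φ: 48° + 6/60 + 31.85/3600 = 48 + 0.100000 + 0.008847 = 48.108847
  S ⇒ negate
  Lon: 29° + 27/60 + 25.2/3600 = 29 + 0.450000 + 0.007000 = 29.457000
  W ⇒ negate
Point 3:
  Lat: 44.202′ = 0.736700°; total 61.736700
  hemisphere S, so the sign is −
  Lon: 23.36′ = 0.389333°; total 82.389333
  E ⇒ keep positive
Point 4:
  φ: split at 2 digits → 61° and 30.58894′; 61 + 30.58894/60 = 61.509816
  N → positive
  Longitude: degrees = first 3 digits = 37, minutes = 48.50109; 37 + 48.50109/60 = 37.808352
  W → negative
Point 5:
  φ: 31′ + 18.19″ = 31.30317′; 11 + 31.30317/60 = 11.521719
  N → positive
  λ: 126° + 23/60 + 38.8/3600 = 126 + 0.383333 + 0.010778 = 126.394111
  hemisphere W, so the sign is −
Point 6:
  Latitude: 82 + 20/60 + 50/3600 = 82.347222
  hemisphere S, so the sign is −
  λ: 4 + 23/60 + 42.2/3600 = 4.395056
  W ⇒ negate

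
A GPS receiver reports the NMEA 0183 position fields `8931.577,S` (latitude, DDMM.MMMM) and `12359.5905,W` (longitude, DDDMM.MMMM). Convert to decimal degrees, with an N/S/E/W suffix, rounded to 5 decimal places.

89.52628° S, 123.99318° W

φ: split at 2 digits → 89° and 31.577′; 89 + 31.577/60 = 89.526283
Lon: split at 3 digits → 123° and 59.5905′; 123 + 59.5905/60 = 123.993175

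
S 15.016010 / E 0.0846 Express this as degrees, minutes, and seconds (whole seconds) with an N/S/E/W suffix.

Latitude: whole degrees 15; 0.96060′ → 0′ and 57.64″
λ: whole degrees 0; 5.07600′ → 5′ and 4.56″

15°00′58″ S, 0°05′5″ E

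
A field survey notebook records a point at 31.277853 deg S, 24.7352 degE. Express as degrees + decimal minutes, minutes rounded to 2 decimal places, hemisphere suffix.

31° 16.67′ S, 24° 44.11′ E

Latitude: minutes = (31.277853 − 31) × 60 = 16.6712
Lon: minutes = (24.735200 − 24) × 60 = 44.1120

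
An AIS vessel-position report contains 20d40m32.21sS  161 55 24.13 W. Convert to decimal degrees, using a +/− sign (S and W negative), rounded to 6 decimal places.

-20.675614, -161.923369

φ: 20 + 40/60 + 32.21/3600 = 20.6756139
S ⇒ negate
Lon: 161° + 55/60 + 24.13/3600 = 161 + 0.916667 + 0.006703 = 161.9233694
W → negative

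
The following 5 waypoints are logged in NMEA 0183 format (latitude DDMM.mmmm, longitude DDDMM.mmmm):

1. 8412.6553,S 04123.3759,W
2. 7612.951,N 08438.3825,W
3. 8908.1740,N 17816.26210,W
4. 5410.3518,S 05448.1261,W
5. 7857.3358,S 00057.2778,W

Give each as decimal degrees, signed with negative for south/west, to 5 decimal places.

Point 1:
  Lat: split at 2 digits → 84° and 12.6553′; 84 + 12.6553/60 = 84.210922
  hemisphere S, so the sign is −
  λ: degrees = first 3 digits = 41, minutes = 23.3759; 41 + 23.3759/60 = 41.389598
  hemisphere W, so the sign is −
Point 2:
  φ: split at 2 digits → 76° and 12.951′; 76 + 12.951/60 = 76.215850
  N ⇒ keep positive
  Longitude: split at 3 digits → 084° and 38.3825′; 84 + 38.3825/60 = 84.639708
  W ⇒ negate
Point 3:
  Lat: split at 2 digits → 89° and 8.174′; 89 + 8.174/60 = 89.136233
  N ⇒ keep positive
  λ: degrees = first 3 digits = 178, minutes = 16.2621; 178 + 16.2621/60 = 178.271035
  hemisphere W, so the sign is −
Point 4:
  φ: split at 2 digits → 54° and 10.3518′; 54 + 10.3518/60 = 54.172530
  S ⇒ negate
  Longitude: split at 3 digits → 054° and 48.1261′; 54 + 48.1261/60 = 54.802102
  W → negative
Point 5:
  Lat: degrees = first 2 digits = 78, minutes = 57.3358; 78 + 57.3358/60 = 78.955597
  S ⇒ negate
  λ: split at 3 digits → 000° and 57.2778′; 0 + 57.2778/60 = 0.954630
  hemisphere W, so the sign is −

1. -84.21092, -41.38960
2. 76.21585, -84.63971
3. 89.13623, -178.27104
4. -54.17253, -54.80210
5. -78.95560, -0.95463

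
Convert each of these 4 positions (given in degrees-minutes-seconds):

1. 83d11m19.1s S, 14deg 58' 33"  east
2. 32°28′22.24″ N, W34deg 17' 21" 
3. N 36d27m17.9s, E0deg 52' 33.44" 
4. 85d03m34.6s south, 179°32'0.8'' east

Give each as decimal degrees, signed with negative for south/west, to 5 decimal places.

Point 1:
  Latitude: 83 + 11/60 + 19.1/3600 = 83.188639
  S → negative
  Lon: 58′ + 33″ = 58.55000′; 14 + 58.55000/60 = 14.975833
  E → positive
Point 2:
  Lat: 32 + 28/60 + 22.24/3600 = 32.472844
  N ⇒ keep positive
  Longitude: 17′ + 21″ = 17.35000′; 34 + 17.35000/60 = 34.289167
  W ⇒ negate
Point 3:
  φ: 27′ + 17.9″ = 27.29833′; 36 + 27.29833/60 = 36.454972
  N → positive
  λ: 52′ + 33.44″ = 52.55733′; 0 + 52.55733/60 = 0.875956
  E ⇒ keep positive
Point 4:
  φ: 85 + 3/60 + 34.6/3600 = 85.059611
  S → negative
  λ: 179 + 32/60 + 0.8/3600 = 179.533556
  E → positive

1. -83.18864, 14.97583
2. 32.47284, -34.28917
3. 36.45497, 0.87596
4. -85.05961, 179.53356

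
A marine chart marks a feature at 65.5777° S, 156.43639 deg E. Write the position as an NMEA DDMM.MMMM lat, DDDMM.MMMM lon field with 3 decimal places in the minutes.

6534.662,S / 15626.183,E

φ: 65° + 0.577700 × 60 = 65° 34.66200′
Lon: minutes = (156.436390 − 156) × 60 = 26.18340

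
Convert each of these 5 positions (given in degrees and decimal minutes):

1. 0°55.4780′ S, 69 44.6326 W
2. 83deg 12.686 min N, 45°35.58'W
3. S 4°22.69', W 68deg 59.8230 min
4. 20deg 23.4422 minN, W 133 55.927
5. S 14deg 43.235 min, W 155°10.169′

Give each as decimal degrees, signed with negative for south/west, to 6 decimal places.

Point 1:
  Lat: 55.478′ = 0.924633°; total 0.9246333
  hemisphere S, so the sign is −
  Longitude: 69 + 44.6326/60 = 69.7438767
  W → negative
Point 2:
  φ: 83 + 12.686/60 = 83.2114333
  N → positive
  Longitude: 35.58′ = 0.593000°; total 45.5930000
  hemisphere W, so the sign is −
Point 3:
  Latitude: 4 + 22.69/60 = 4.3781667
  S → negative
  λ: 68 + 59.823/60 = 68.9970500
  W → negative
Point 4:
  Lat: 23.4422′ = 0.390703°; total 20.3907033
  N ⇒ keep positive
  Lon: 55.927′ = 0.932117°; total 133.9321167
  hemisphere W, so the sign is −
Point 5:
  φ: 14 + 43.235/60 = 14.7205833
  S → negative
  Lon: 155 + 10.169/60 = 155.1694833
  hemisphere W, so the sign is −

1. -0.924633, -69.743877
2. 83.211433, -45.593000
3. -4.378167, -68.997050
4. 20.390703, -133.932117
5. -14.720583, -155.169483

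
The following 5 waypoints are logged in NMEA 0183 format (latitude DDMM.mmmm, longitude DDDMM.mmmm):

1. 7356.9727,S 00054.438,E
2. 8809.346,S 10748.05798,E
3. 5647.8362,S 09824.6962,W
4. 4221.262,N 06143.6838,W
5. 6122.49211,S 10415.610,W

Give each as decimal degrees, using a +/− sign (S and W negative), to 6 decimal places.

1. -73.949545, 0.907300
2. -88.155767, 107.800966
3. -56.797270, -98.411603
4. 42.354367, -61.728063
5. -61.374869, -104.260167

Point 1:
  Latitude: degrees = first 2 digits = 73, minutes = 56.9727; 73 + 56.9727/60 = 73.9495450
  S ⇒ negate
  Longitude: split at 3 digits → 000° and 54.438′; 0 + 54.438/60 = 0.9073000
  E ⇒ keep positive
Point 2:
  Lat: split at 2 digits → 88° and 9.346′; 88 + 9.346/60 = 88.1557667
  S ⇒ negate
  Longitude: degrees = first 3 digits = 107, minutes = 48.05798; 107 + 48.05798/60 = 107.8009663
  E → positive
Point 3:
  Latitude: degrees = first 2 digits = 56, minutes = 47.8362; 56 + 47.8362/60 = 56.7972700
  S → negative
  Longitude: split at 3 digits → 098° and 24.6962′; 98 + 24.6962/60 = 98.4116033
  W → negative
Point 4:
  Latitude: split at 2 digits → 42° and 21.262′; 42 + 21.262/60 = 42.3543667
  N → positive
  Longitude: degrees = first 3 digits = 61, minutes = 43.6838; 61 + 43.6838/60 = 61.7280633
  W ⇒ negate
Point 5:
  φ: split at 2 digits → 61° and 22.49211′; 61 + 22.49211/60 = 61.3748685
  S → negative
  Longitude: split at 3 digits → 104° and 15.61′; 104 + 15.61/60 = 104.2601667
  W ⇒ negate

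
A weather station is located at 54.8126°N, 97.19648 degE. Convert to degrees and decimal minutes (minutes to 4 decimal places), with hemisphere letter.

Lat: 54° + 0.812600 × 60 = 54° 48.756000′
Longitude: 97° + 0.196480 × 60 = 97° 11.788800′

54° 48.7560′ N, 97° 11.7888′ E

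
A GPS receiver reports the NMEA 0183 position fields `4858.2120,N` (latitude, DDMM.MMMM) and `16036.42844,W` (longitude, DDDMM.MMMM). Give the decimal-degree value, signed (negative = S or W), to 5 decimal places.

48.97020, -160.60714

Lat: degrees = first 2 digits = 48, minutes = 58.212; 48 + 58.212/60 = 48.970200
N → positive
Longitude: degrees = first 3 digits = 160, minutes = 36.42844; 160 + 36.42844/60 = 160.607141
hemisphere W, so the sign is −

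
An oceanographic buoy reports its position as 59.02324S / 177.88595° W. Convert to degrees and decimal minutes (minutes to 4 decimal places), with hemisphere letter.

59° 1.3944′ S, 177° 53.1570′ W

φ: minutes = (59.023240 − 59) × 60 = 1.394400
Lon: fractional part 0.885950 → 53.157000 minutes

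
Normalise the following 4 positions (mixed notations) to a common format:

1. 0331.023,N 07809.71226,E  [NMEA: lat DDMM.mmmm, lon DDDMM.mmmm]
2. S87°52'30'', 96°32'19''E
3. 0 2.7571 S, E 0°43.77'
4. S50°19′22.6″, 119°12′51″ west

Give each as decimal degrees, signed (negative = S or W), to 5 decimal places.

Point 1:
  Lat: split at 2 digits → 03° and 31.023′; 3 + 31.023/60 = 3.517050
  N ⇒ keep positive
  λ: degrees = first 3 digits = 78, minutes = 9.71226; 78 + 9.71226/60 = 78.161871
  E ⇒ keep positive
Point 2:
  Lat: 87° + 52/60 + 30/3600 = 87 + 0.866667 + 0.008333 = 87.875000
  S ⇒ negate
  λ: 96 + 32/60 + 19/3600 = 96.538611
  E → positive
Point 3:
  φ: 0 + 2.7571/60 = 0.045952
  S ⇒ negate
  λ: 0 + 43.77/60 = 0.729500
  E → positive
Point 4:
  Latitude: 50 + 19/60 + 22.6/3600 = 50.322944
  hemisphere S, so the sign is −
  Lon: 12′ + 51″ = 12.85000′; 119 + 12.85000/60 = 119.214167
  W ⇒ negate

1. 3.51705, 78.16187
2. -87.87500, 96.53861
3. -0.04595, 0.72950
4. -50.32294, -119.21417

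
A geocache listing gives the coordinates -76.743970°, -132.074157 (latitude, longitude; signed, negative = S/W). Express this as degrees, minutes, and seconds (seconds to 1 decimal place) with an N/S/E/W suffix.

76°44′38.3″ S, 132°04′27.0″ W

Latitude is negative → S; |value| = 76.743970
Lat: 0.743970° → 44.63820′; 0.63820 × 60 = 38.292″
Longitude is negative → W; |value| = 132.074157
Lon: 0.074157° → 4.44942′; 0.44942 × 60 = 26.965″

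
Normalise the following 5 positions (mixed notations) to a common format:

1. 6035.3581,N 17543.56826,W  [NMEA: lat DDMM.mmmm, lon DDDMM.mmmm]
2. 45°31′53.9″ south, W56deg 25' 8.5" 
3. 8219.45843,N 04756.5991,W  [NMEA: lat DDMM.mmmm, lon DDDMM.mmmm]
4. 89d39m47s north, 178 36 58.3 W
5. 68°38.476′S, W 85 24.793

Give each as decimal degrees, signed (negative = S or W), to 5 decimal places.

Point 1:
  Lat: split at 2 digits → 60° and 35.3581′; 60 + 35.3581/60 = 60.589302
  N ⇒ keep positive
  Longitude: split at 3 digits → 175° and 43.56826′; 175 + 43.56826/60 = 175.726138
  hemisphere W, so the sign is −
Point 2:
  Lat: 31′ + 53.9″ = 31.89833′; 45 + 31.89833/60 = 45.531639
  hemisphere S, so the sign is −
  Lon: 25′ + 8.5″ = 25.14167′; 56 + 25.14167/60 = 56.419028
  W ⇒ negate
Point 3:
  Latitude: degrees = first 2 digits = 82, minutes = 19.45843; 82 + 19.45843/60 = 82.324307
  N ⇒ keep positive
  Lon: degrees = first 3 digits = 47, minutes = 56.5991; 47 + 56.5991/60 = 47.943318
  W ⇒ negate
Point 4:
  φ: 89° + 39/60 + 47/3600 = 89 + 0.650000 + 0.013056 = 89.663056
  N ⇒ keep positive
  Lon: 178 + 36/60 + 58.3/3600 = 178.616194
  W ⇒ negate
Point 5:
  Lat: 38.476′ = 0.641267°; total 68.641267
  S → negative
  Lon: 85 + 24.793/60 = 85.413217
  W ⇒ negate

1. 60.58930, -175.72614
2. -45.53164, -56.41903
3. 82.32431, -47.94332
4. 89.66306, -178.61619
5. -68.64127, -85.41322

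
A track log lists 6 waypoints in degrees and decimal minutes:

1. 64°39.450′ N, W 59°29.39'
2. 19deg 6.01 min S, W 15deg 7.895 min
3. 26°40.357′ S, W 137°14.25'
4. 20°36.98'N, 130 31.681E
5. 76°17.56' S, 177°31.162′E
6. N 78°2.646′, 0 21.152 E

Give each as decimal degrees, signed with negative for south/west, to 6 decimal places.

Point 1:
  φ: 64 + 39.45/60 = 64.6575000
  N → positive
  Lon: 29.39′ = 0.489833°; total 59.4898333
  W → negative
Point 2:
  Lat: 6.01′ = 0.100167°; total 19.1001667
  S ⇒ negate
  Longitude: 15 + 7.895/60 = 15.1315833
  hemisphere W, so the sign is −
Point 3:
  Lat: 26 + 40.357/60 = 26.6726167
  S → negative
  λ: 14.25′ = 0.237500°; total 137.2375000
  hemisphere W, so the sign is −
Point 4:
  φ: 36.98′ = 0.616333°; total 20.6163333
  N → positive
  Lon: 31.681′ = 0.528017°; total 130.5280167
  E ⇒ keep positive
Point 5:
  Lat: 76 + 17.56/60 = 76.2926667
  S → negative
  Longitude: 177 + 31.162/60 = 177.5193667
  E ⇒ keep positive
Point 6:
  φ: 2.646′ = 0.044100°; total 78.0441000
  N → positive
  λ: 21.152′ = 0.352533°; total 0.3525333
  E → positive

1. 64.657500, -59.489833
2. -19.100167, -15.131583
3. -26.672617, -137.237500
4. 20.616333, 130.528017
5. -76.292667, 177.519367
6. 78.044100, 0.352533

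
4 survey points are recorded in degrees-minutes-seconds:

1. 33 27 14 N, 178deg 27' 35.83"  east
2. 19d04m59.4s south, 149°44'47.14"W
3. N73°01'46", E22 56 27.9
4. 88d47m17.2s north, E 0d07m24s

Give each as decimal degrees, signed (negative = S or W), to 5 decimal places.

Point 1:
  φ: 33 + 27/60 + 14/3600 = 33.453889
  N → positive
  Lon: 178 + 27/60 + 35.83/3600 = 178.459953
  E ⇒ keep positive
Point 2:
  Lat: 19 + 4/60 + 59.4/3600 = 19.083167
  hemisphere S, so the sign is −
  Longitude: 149° + 44/60 + 47.14/3600 = 149 + 0.733333 + 0.013094 = 149.746428
  W ⇒ negate
Point 3:
  Latitude: 73° + 1/60 + 46/3600 = 73 + 0.016667 + 0.012778 = 73.029444
  N → positive
  Lon: 22° + 56/60 + 27.9/3600 = 22 + 0.933333 + 0.007750 = 22.941083
  E → positive
Point 4:
  Latitude: 88 + 47/60 + 17.2/3600 = 88.788111
  N → positive
  λ: 7′ + 24″ = 7.40000′; 0 + 7.40000/60 = 0.123333
  E → positive

1. 33.45389, 178.45995
2. -19.08317, -149.74643
3. 73.02944, 22.94108
4. 88.78811, 0.12333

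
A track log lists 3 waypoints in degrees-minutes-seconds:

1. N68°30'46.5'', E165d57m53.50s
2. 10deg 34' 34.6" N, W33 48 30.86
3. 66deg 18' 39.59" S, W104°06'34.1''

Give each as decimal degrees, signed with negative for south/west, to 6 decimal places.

1. 68.512917, 165.964861
2. 10.576278, -33.808572
3. -66.310997, -104.109472

Point 1:
  φ: 68° + 30/60 + 46.5/3600 = 68 + 0.500000 + 0.012917 = 68.5129167
  N → positive
  Lon: 165 + 57/60 + 53.5/3600 = 165.9648611
  E → positive
Point 2:
  Latitude: 34′ + 34.6″ = 34.57667′; 10 + 34.57667/60 = 10.5762778
  N → positive
  Longitude: 48′ + 30.86″ = 48.51433′; 33 + 48.51433/60 = 33.8085722
  W ⇒ negate
Point 3:
  Lat: 18′ + 39.59″ = 18.65983′; 66 + 18.65983/60 = 66.3109972
  hemisphere S, so the sign is −
  λ: 104° + 6/60 + 34.1/3600 = 104 + 0.100000 + 0.009472 = 104.1094722
  W ⇒ negate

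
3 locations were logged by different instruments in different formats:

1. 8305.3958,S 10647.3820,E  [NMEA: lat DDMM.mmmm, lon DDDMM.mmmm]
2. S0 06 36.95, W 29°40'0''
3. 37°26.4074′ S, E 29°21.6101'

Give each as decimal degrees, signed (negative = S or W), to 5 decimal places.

1. -83.08993, 106.78970
2. -0.11026, -29.66667
3. -37.44012, 29.36017

Point 1:
  φ: split at 2 digits → 83° and 5.3958′; 83 + 5.3958/60 = 83.089930
  S ⇒ negate
  Longitude: split at 3 digits → 106° and 47.382′; 106 + 47.382/60 = 106.789700
  E → positive
Point 2:
  φ: 0 + 6/60 + 36.95/3600 = 0.110264
  hemisphere S, so the sign is −
  Longitude: 29 + 40/60 + 0/3600 = 29.666667
  W ⇒ negate
Point 3:
  φ: 26.4074′ = 0.440123°; total 37.440123
  S → negative
  λ: 21.6101′ = 0.360168°; total 29.360168
  E ⇒ keep positive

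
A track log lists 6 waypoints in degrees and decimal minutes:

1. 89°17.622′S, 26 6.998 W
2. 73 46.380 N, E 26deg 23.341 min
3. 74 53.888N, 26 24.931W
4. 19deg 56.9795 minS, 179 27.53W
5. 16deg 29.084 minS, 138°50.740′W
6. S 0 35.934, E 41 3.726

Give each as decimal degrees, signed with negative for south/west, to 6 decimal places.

Point 1:
  Latitude: 17.622′ = 0.293700°; total 89.2937000
  hemisphere S, so the sign is −
  λ: 26 + 6.998/60 = 26.1166333
  W ⇒ negate
Point 2:
  Lat: 73 + 46.38/60 = 73.7730000
  N ⇒ keep positive
  λ: 23.341′ = 0.389017°; total 26.3890167
  E ⇒ keep positive
Point 3:
  Latitude: 74 + 53.888/60 = 74.8981333
  N → positive
  λ: 24.931′ = 0.415517°; total 26.4155167
  hemisphere W, so the sign is −
Point 4:
  Latitude: 56.9795′ = 0.949658°; total 19.9496583
  S ⇒ negate
  Longitude: 179 + 27.53/60 = 179.4588333
  hemisphere W, so the sign is −
Point 5:
  φ: 16 + 29.084/60 = 16.4847333
  hemisphere S, so the sign is −
  Longitude: 138 + 50.74/60 = 138.8456667
  hemisphere W, so the sign is −
Point 6:
  Lat: 35.934′ = 0.598900°; total 0.5989000
  S → negative
  Longitude: 41 + 3.726/60 = 41.0621000
  E ⇒ keep positive

1. -89.293700, -26.116633
2. 73.773000, 26.389017
3. 74.898133, -26.415517
4. -19.949658, -179.458833
5. -16.484733, -138.845667
6. -0.598900, 41.062100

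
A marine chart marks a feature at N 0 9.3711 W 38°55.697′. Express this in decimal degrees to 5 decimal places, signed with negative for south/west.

0.15619, -38.92828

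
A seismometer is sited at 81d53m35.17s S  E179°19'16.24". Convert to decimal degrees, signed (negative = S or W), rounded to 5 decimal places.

-81.89310, 179.32118

Lat: 81° + 53/60 + 35.17/3600 = 81 + 0.883333 + 0.009769 = 81.893103
S → negative
Longitude: 179 + 19/60 + 16.24/3600 = 179.321178
E ⇒ keep positive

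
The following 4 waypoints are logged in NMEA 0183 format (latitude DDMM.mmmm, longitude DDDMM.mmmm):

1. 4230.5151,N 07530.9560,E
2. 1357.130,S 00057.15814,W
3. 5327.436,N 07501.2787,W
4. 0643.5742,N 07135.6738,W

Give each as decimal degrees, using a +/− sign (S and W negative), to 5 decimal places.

Point 1:
  Latitude: degrees = first 2 digits = 42, minutes = 30.5151; 42 + 30.5151/60 = 42.508585
  N ⇒ keep positive
  λ: degrees = first 3 digits = 75, minutes = 30.956; 75 + 30.956/60 = 75.515933
  E → positive
Point 2:
  Latitude: split at 2 digits → 13° and 57.13′; 13 + 57.13/60 = 13.952167
  S ⇒ negate
  λ: split at 3 digits → 000° and 57.15814′; 0 + 57.15814/60 = 0.952636
  W → negative
Point 3:
  φ: split at 2 digits → 53° and 27.436′; 53 + 27.436/60 = 53.457267
  N → positive
  λ: split at 3 digits → 075° and 1.2787′; 75 + 1.2787/60 = 75.021312
  W ⇒ negate
Point 4:
  Lat: degrees = first 2 digits = 6, minutes = 43.5742; 6 + 43.5742/60 = 6.726237
  N ⇒ keep positive
  Longitude: split at 3 digits → 071° and 35.6738′; 71 + 35.6738/60 = 71.594563
  W → negative

1. 42.50859, 75.51593
2. -13.95217, -0.95264
3. 53.45727, -75.02131
4. 6.72624, -71.59456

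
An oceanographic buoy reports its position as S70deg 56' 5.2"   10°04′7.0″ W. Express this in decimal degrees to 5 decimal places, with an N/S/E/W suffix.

70.93478° S, 10.06861° W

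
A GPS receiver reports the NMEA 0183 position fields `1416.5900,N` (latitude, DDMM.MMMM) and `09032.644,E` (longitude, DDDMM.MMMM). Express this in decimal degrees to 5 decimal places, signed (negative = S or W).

Latitude: degrees = first 2 digits = 14, minutes = 16.59; 14 + 16.59/60 = 14.276500
N ⇒ keep positive
Lon: degrees = first 3 digits = 90, minutes = 32.644; 90 + 32.644/60 = 90.544067
E → positive

14.27650, 90.54407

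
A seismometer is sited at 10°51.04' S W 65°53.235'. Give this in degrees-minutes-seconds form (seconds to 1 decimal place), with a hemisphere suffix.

φ: 51.04000′ → 51′ and 0.04000 × 60 = 2.400″
Longitude: 53.23500′ → 53′ and 0.23500 × 60 = 14.100″

10°51′2.4″ S, 65°53′14.1″ W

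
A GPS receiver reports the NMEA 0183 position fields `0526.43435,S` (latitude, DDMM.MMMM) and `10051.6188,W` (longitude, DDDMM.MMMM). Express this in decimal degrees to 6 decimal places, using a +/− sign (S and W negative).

-5.440573, -100.860313

φ: split at 2 digits → 05° and 26.43435′; 5 + 26.43435/60 = 5.4405725
hemisphere S, so the sign is −
λ: split at 3 digits → 100° and 51.6188′; 100 + 51.6188/60 = 100.8603133
hemisphere W, so the sign is −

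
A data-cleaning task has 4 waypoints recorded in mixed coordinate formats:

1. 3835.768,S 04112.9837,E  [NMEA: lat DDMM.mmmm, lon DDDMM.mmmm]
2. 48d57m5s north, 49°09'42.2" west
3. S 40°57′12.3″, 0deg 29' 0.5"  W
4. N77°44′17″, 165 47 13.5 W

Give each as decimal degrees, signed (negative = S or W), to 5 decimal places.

1. -38.59613, 41.21640
2. 48.95139, -49.16172
3. -40.95342, -0.48347
4. 77.73806, -165.78708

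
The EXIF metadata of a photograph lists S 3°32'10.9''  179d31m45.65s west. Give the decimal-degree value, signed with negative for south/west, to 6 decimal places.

Latitude: 3° + 32/60 + 10.9/3600 = 3 + 0.533333 + 0.003028 = 3.5363611
hemisphere S, so the sign is −
Lon: 31′ + 45.65″ = 31.76083′; 179 + 31.76083/60 = 179.5293472
hemisphere W, so the sign is −

-3.536361, -179.529347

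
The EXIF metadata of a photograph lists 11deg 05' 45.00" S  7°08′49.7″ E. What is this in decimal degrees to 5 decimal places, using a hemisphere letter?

11.09583° S, 7.14714° E

Latitude: 11 + 5/60 + 45/3600 = 11.095833
λ: 7° + 8/60 + 49.7/3600 = 7 + 0.133333 + 0.013806 = 7.147139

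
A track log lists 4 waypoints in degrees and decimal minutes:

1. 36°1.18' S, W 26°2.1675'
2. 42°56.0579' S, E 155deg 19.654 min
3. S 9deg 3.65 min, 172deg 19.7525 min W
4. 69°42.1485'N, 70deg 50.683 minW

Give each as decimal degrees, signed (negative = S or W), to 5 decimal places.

1. -36.01967, -26.03613
2. -42.93430, 155.32757
3. -9.06083, -172.32921
4. 69.70248, -70.84472

Point 1:
  Lat: 1.18′ = 0.019667°; total 36.019667
  S ⇒ negate
  Lon: 26 + 2.1675/60 = 26.036125
  hemisphere W, so the sign is −
Point 2:
  Lat: 56.0579′ = 0.934298°; total 42.934298
  S → negative
  Lon: 155 + 19.654/60 = 155.327567
  E ⇒ keep positive
Point 3:
  Lat: 3.65′ = 0.060833°; total 9.060833
  S ⇒ negate
  Lon: 19.7525′ = 0.329208°; total 172.329208
  W → negative
Point 4:
  Lat: 69 + 42.1485/60 = 69.702475
  N ⇒ keep positive
  Lon: 50.683′ = 0.844717°; total 70.844717
  W → negative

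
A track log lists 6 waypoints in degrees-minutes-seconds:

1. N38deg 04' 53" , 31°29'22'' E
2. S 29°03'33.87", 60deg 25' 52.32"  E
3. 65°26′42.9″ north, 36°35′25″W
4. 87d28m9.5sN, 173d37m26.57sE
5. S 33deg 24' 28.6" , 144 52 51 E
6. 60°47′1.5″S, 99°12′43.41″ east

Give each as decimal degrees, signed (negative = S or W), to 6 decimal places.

Point 1:
  φ: 4′ + 53″ = 4.88333′; 38 + 4.88333/60 = 38.0813889
  N → positive
  Longitude: 29′ + 22″ = 29.36667′; 31 + 29.36667/60 = 31.4894444
  E ⇒ keep positive
Point 2:
  Latitude: 29 + 3/60 + 33.87/3600 = 29.0594083
  hemisphere S, so the sign is −
  λ: 60° + 25/60 + 52.32/3600 = 60 + 0.416667 + 0.014533 = 60.4312000
  E → positive
Point 3:
  Lat: 65° + 26/60 + 42.9/3600 = 65 + 0.433333 + 0.011917 = 65.4452500
  N → positive
  Lon: 36° + 35/60 + 25/3600 = 36 + 0.583333 + 0.006944 = 36.5902778
  hemisphere W, so the sign is −
Point 4:
  φ: 28′ + 9.5″ = 28.15833′; 87 + 28.15833/60 = 87.4693056
  N → positive
  Longitude: 37′ + 26.57″ = 37.44283′; 173 + 37.44283/60 = 173.6240472
  E → positive
Point 5:
  φ: 33 + 24/60 + 28.6/3600 = 33.4079444
  S ⇒ negate
  λ: 144 + 52/60 + 51/3600 = 144.8808333
  E → positive
Point 6:
  Lat: 60° + 47/60 + 1.5/3600 = 60 + 0.783333 + 0.000417 = 60.7837500
  S → negative
  Longitude: 99 + 12/60 + 43.41/3600 = 99.2120583
  E ⇒ keep positive

1. 38.081389, 31.489444
2. -29.059408, 60.431200
3. 65.445250, -36.590278
4. 87.469306, 173.624047
5. -33.407944, 144.880833
6. -60.783750, 99.212058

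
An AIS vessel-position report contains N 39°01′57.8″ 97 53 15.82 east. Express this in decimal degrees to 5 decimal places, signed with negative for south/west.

φ: 1′ + 57.8″ = 1.96333′; 39 + 1.96333/60 = 39.032722
N ⇒ keep positive
λ: 53′ + 15.82″ = 53.26367′; 97 + 53.26367/60 = 97.887728
E ⇒ keep positive

39.03272, 97.88773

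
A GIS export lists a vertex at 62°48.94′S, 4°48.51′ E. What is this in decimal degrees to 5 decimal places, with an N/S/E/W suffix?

62.81567° S, 4.80850° E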